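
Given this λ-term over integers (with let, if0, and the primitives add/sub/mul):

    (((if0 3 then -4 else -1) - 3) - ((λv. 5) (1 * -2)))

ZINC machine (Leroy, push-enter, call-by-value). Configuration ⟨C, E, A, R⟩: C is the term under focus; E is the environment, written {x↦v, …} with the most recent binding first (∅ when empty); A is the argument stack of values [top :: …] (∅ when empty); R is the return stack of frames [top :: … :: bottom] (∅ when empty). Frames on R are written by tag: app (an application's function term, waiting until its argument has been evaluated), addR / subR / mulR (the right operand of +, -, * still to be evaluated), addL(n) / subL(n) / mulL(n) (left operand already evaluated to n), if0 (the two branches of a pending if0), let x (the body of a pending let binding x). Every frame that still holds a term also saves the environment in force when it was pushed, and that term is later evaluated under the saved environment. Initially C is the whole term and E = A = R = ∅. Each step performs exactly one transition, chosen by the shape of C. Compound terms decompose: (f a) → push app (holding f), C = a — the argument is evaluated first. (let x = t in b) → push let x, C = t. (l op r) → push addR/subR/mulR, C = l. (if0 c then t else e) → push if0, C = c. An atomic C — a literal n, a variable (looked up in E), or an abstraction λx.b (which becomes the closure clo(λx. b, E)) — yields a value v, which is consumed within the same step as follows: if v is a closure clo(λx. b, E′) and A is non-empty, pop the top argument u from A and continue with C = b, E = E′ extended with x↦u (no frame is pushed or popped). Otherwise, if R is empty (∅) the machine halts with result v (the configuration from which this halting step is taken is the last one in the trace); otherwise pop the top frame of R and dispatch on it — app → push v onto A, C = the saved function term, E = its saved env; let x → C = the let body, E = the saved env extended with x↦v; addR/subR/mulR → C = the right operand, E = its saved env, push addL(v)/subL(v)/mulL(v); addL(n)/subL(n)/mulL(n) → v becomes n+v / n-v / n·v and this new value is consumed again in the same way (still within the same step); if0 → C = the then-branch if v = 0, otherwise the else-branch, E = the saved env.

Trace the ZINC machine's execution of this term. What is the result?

Answer: -9

Machine steps:
step 0: <C=(((if0 3 then -4 else -1) - 3) - ((λv. 5) (1 * -2))), E=∅, A=∅, R=∅>
step 1: <C=((if0 3 then -4 else -1) - 3), E=∅, A=∅, R=[subR]>
step 2: <C=(if0 3 then -4 else -1), E=∅, A=∅, R=[subR :: subR]>
step 3: <C=3, E=∅, A=∅, R=[if0 :: subR :: subR]>
step 4: <C=-1, E=∅, A=∅, R=[subR :: subR]>
step 5: <C=3, E=∅, A=∅, R=[subL(-1) :: subR]>
step 6: <C=((λv. 5) (1 * -2)), E=∅, A=∅, R=[subL(-4)]>
step 7: <C=(1 * -2), E=∅, A=∅, R=[app :: subL(-4)]>
step 8: <C=1, E=∅, A=∅, R=[mulR :: app :: subL(-4)]>
step 9: <C=-2, E=∅, A=∅, R=[mulL(1) :: app :: subL(-4)]>
step 10: <C=(λv. 5), E=∅, A=[-2], R=[subL(-4)]>
step 11: <C=5, E={v↦-2}, A=∅, R=[subL(-4)]>
→ final value -9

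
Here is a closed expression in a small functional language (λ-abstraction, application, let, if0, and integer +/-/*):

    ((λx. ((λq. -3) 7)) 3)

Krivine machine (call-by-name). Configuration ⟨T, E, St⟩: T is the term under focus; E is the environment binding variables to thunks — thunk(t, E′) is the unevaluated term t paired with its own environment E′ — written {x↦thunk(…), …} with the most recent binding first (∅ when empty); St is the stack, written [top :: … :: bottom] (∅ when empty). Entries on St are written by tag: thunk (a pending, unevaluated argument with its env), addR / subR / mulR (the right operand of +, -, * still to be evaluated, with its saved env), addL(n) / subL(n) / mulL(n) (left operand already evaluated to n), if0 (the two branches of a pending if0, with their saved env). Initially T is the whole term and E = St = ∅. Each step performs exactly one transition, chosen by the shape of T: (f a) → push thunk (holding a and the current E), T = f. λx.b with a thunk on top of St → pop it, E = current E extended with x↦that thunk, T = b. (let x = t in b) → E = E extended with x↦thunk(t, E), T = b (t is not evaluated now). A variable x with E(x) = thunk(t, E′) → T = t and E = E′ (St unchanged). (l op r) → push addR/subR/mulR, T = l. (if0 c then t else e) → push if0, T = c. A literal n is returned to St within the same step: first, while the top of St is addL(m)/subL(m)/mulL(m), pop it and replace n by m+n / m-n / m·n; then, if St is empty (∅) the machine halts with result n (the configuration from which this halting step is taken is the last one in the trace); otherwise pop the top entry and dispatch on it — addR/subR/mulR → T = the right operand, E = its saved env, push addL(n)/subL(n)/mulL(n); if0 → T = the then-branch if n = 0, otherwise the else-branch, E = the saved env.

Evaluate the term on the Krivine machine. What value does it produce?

Answer: -3

Execution trace:
step 0: <T=((λx. ((λq. -3) 7)) 3), E=∅, St=∅>
step 1: <T=(λx. ((λq. -3) 7)), E=∅, St=[thunk]>
step 2: <T=((λq. -3) 7), E={x↦thunk(3, ∅)}, St=∅>
step 3: <T=(λq. -3), E={x↦thunk(3, ∅)}, St=[thunk]>
step 4: <T=-3, E={q↦thunk(7, {x↦thunk(3, ∅)}), x↦thunk(3, ∅)}, St=∅>
→ final value -3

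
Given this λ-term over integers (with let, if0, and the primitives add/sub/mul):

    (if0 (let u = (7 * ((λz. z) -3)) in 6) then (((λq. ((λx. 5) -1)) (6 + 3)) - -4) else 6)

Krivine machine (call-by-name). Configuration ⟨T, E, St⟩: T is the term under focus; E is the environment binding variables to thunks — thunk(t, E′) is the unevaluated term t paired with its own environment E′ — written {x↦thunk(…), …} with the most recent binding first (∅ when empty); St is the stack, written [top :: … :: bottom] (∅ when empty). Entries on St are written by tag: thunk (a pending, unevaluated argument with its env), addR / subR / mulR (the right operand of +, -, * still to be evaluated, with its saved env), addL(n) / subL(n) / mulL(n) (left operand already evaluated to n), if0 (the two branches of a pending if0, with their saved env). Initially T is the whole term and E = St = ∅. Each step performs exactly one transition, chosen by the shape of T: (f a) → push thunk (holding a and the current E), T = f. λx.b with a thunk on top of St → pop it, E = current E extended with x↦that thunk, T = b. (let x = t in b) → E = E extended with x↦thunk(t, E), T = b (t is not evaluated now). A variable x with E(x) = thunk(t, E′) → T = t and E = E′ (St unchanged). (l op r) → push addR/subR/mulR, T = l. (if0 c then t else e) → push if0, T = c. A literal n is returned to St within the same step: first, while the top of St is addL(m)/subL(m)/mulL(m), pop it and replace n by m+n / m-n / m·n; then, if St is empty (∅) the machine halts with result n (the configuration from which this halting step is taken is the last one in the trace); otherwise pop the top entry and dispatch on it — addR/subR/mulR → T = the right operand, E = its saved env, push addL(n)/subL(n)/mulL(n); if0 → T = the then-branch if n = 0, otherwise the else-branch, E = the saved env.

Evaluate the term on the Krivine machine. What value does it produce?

step 0: [T=(if0 (let u = (7 * ((λz. z) -3)) in 6) then (((λq. ((λx. 5) -1)) (6 + 3)) - -4) else 6) | E=∅ | St=∅]
step 1: [T=(let u = (7 * ((λz. z) -3)) in 6) | E=∅ | St=[if0]]
step 2: [T=6 | E={u↦thunk((7 * ((λz. z) -3)), ∅)} | St=[if0]]
step 3: [T=6 | E=∅ | St=∅]
→ final value 6

Answer: 6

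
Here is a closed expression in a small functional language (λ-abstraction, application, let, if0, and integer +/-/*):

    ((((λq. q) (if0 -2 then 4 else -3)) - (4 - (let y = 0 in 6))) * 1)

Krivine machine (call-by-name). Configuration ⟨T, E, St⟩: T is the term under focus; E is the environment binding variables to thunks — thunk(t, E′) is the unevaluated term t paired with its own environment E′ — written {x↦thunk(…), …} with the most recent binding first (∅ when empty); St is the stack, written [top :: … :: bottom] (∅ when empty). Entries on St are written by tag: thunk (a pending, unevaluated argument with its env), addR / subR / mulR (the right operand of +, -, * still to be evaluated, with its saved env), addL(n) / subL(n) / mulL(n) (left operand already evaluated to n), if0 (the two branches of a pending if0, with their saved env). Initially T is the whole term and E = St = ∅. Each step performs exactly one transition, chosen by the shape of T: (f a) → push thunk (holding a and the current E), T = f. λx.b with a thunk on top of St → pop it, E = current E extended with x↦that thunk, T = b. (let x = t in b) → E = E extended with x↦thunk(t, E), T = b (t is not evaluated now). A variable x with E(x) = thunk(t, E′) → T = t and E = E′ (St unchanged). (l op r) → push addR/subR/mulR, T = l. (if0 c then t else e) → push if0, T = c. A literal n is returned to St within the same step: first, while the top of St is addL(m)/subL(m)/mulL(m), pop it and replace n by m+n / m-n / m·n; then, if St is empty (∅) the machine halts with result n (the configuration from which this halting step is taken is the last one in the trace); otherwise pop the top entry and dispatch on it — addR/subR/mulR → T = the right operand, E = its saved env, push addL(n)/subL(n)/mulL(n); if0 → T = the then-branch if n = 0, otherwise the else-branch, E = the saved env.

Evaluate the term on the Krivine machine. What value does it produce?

Answer: -1

Execution trace:
step 0: <T=((((λq. q) (if0 -2 then 4 else -3)) - (4 - (let y = 0 in 6))) * 1), E=∅, St=∅>
step 1: <T=(((λq. q) (if0 -2 then 4 else -3)) - (4 - (let y = 0 in 6))), E=∅, St=[mulR]>
step 2: <T=((λq. q) (if0 -2 then 4 else -3)), E=∅, St=[subR :: mulR]>
step 3: <T=(λq. q), E=∅, St=[thunk :: subR :: mulR]>
step 4: <T=q, E={q↦thunk((if0 -2 then 4 else -3), ∅)}, St=[subR :: mulR]>
step 5: <T=(if0 -2 then 4 else -3), E=∅, St=[subR :: mulR]>
step 6: <T=-2, E=∅, St=[if0 :: subR :: mulR]>
step 7: <T=-3, E=∅, St=[subR :: mulR]>
step 8: <T=(4 - (let y = 0 in 6)), E=∅, St=[subL(-3) :: mulR]>
step 9: <T=4, E=∅, St=[subR :: subL(-3) :: mulR]>
step 10: <T=(let y = 0 in 6), E=∅, St=[subL(4) :: subL(-3) :: mulR]>
step 11: <T=6, E={y↦thunk(0, ∅)}, St=[subL(4) :: subL(-3) :: mulR]>
step 12: <T=1, E=∅, St=[mulL(-1)]>
→ final value -1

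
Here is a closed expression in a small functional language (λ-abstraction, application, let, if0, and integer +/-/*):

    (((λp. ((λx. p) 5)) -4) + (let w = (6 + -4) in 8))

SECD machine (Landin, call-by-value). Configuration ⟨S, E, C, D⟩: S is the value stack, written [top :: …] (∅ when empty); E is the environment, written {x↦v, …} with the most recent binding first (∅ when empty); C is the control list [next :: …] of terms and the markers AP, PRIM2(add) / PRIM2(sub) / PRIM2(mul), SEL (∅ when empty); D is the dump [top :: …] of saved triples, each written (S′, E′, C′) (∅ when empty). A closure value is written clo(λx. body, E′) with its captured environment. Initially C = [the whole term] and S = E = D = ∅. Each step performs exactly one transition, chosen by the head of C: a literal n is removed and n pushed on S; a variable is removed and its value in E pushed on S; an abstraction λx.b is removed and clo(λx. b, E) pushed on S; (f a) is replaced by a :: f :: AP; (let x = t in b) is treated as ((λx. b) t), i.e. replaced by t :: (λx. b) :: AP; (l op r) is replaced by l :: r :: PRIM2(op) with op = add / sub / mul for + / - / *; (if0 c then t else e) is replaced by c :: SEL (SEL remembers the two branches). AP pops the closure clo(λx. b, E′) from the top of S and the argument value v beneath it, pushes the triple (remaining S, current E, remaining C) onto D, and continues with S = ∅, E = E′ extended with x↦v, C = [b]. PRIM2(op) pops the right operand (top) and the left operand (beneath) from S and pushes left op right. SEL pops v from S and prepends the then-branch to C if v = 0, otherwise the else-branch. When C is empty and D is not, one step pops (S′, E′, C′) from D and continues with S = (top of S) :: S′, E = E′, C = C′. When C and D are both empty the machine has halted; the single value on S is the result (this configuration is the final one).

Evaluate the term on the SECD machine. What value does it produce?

Answer: 4

Derivation:
0. ⟨S=∅; E=∅; C=[(((λp. ((λx. p) 5)) -4) + (let w = (6 + -4) in 8))]; D=∅⟩
1. ⟨S=∅; E=∅; C=[((λp. ((λx. p) 5)) -4) :: (let w = (6 + -4) in 8) :: PRIM2(add)]; D=∅⟩
2. ⟨S=∅; E=∅; C=[-4 :: (λp. ((λx. p) 5)) :: AP :: (let w = (6 + -4) in 8) :: PRIM2(add)]; D=∅⟩
3. ⟨S=[-4]; E=∅; C=[(λp. ((λx. p) 5)) :: AP :: (let w = (6 + -4) in 8) :: PRIM2(add)]; D=∅⟩
4. ⟨S=[clo(λp. ((λx. p) 5), ∅) :: -4]; E=∅; C=[AP :: (let w = (6 + -4) in 8) :: PRIM2(add)]; D=∅⟩
5. ⟨S=∅; E={p↦-4}; C=[((λx. p) 5)]; D=[(∅, ∅, [(let w = (6 + -4) in 8) :: PRIM2(add)])]⟩
6. ⟨S=∅; E={p↦-4}; C=[5 :: (λx. p) :: AP]; D=[(∅, ∅, [(let w = (6 + -4) in 8) :: PRIM2(add)])]⟩
7. ⟨S=[5]; E={p↦-4}; C=[(λx. p) :: AP]; D=[(∅, ∅, [(let w = (6 + -4) in 8) :: PRIM2(add)])]⟩
8. ⟨S=[clo(λx. p, {p↦-4}) :: 5]; E={p↦-4}; C=[AP]; D=[(∅, ∅, [(let w = (6 + -4) in 8) :: PRIM2(add)])]⟩
9. ⟨S=∅; E={x↦5, p↦-4}; C=[p]; D=[(∅, {p↦-4}, ∅) :: (∅, ∅, [(let w = (6 + -4) in 8) :: PRIM2(add)])]⟩
10. ⟨S=[-4]; E={x↦5, p↦-4}; C=∅; D=[(∅, {p↦-4}, ∅) :: (∅, ∅, [(let w = (6 + -4) in 8) :: PRIM2(add)])]⟩
11. ⟨S=[-4]; E={p↦-4}; C=∅; D=[(∅, ∅, [(let w = (6 + -4) in 8) :: PRIM2(add)])]⟩
12. ⟨S=[-4]; E=∅; C=[(let w = (6 + -4) in 8) :: PRIM2(add)]; D=∅⟩
13. ⟨S=[-4]; E=∅; C=[(6 + -4) :: (λw. 8) :: AP :: PRIM2(add)]; D=∅⟩
14. ⟨S=[-4]; E=∅; C=[6 :: -4 :: PRIM2(add) :: (λw. 8) :: AP :: PRIM2(add)]; D=∅⟩
15. ⟨S=[6 :: -4]; E=∅; C=[-4 :: PRIM2(add) :: (λw. 8) :: AP :: PRIM2(add)]; D=∅⟩
16. ⟨S=[-4 :: 6 :: -4]; E=∅; C=[PRIM2(add) :: (λw. 8) :: AP :: PRIM2(add)]; D=∅⟩
17. ⟨S=[2 :: -4]; E=∅; C=[(λw. 8) :: AP :: PRIM2(add)]; D=∅⟩
18. ⟨S=[clo(λw. 8, ∅) :: 2 :: -4]; E=∅; C=[AP :: PRIM2(add)]; D=∅⟩
19. ⟨S=∅; E={w↦2}; C=[8]; D=[([-4], ∅, [PRIM2(add)])]⟩
20. ⟨S=[8]; E={w↦2}; C=∅; D=[([-4], ∅, [PRIM2(add)])]⟩
21. ⟨S=[8 :: -4]; E=∅; C=[PRIM2(add)]; D=∅⟩
22. ⟨S=[4]; E=∅; C=∅; D=∅⟩
→ final value 4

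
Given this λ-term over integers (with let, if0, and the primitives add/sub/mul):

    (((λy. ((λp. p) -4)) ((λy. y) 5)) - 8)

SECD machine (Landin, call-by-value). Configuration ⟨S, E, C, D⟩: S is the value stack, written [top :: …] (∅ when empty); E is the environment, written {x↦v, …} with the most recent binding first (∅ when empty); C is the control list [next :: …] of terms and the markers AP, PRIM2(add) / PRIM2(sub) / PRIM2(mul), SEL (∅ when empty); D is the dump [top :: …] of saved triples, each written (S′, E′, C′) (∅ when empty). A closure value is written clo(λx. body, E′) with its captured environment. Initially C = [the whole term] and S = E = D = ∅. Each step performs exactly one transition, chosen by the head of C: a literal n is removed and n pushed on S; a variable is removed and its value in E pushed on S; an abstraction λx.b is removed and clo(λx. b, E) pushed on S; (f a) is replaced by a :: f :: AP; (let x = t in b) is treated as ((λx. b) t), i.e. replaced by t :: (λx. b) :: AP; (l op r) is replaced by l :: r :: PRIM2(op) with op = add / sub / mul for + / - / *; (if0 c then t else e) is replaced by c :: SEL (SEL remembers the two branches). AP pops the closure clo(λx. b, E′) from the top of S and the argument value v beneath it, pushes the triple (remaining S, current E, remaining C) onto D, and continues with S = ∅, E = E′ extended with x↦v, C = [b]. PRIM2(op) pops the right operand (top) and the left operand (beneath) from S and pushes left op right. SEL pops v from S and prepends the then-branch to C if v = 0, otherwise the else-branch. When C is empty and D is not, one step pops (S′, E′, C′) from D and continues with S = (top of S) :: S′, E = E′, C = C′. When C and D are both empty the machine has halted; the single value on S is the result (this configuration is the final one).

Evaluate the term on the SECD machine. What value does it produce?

Answer: -12

Execution trace:
0. <S=∅, E=∅, C=[(((λy. ((λp. p) -4)) ((λy. y) 5)) - 8)], D=∅>
1. <S=∅, E=∅, C=[((λy. ((λp. p) -4)) ((λy. y) 5)) :: 8 :: PRIM2(sub)], D=∅>
2. <S=∅, E=∅, C=[((λy. y) 5) :: (λy. ((λp. p) -4)) :: AP :: 8 :: PRIM2(sub)], D=∅>
3. <S=∅, E=∅, C=[5 :: (λy. y) :: AP :: (λy. ((λp. p) -4)) :: AP :: 8 :: PRIM2(sub)], D=∅>
4. <S=[5], E=∅, C=[(λy. y) :: AP :: (λy. ((λp. p) -4)) :: AP :: 8 :: PRIM2(sub)], D=∅>
5. <S=[clo(λy. y, ∅) :: 5], E=∅, C=[AP :: (λy. ((λp. p) -4)) :: AP :: 8 :: PRIM2(sub)], D=∅>
6. <S=∅, E={y↦5}, C=[y], D=[(∅, ∅, [(λy. ((λp. p) -4)) :: AP :: 8 :: PRIM2(sub)])]>
7. <S=[5], E={y↦5}, C=∅, D=[(∅, ∅, [(λy. ((λp. p) -4)) :: AP :: 8 :: PRIM2(sub)])]>
8. <S=[5], E=∅, C=[(λy. ((λp. p) -4)) :: AP :: 8 :: PRIM2(sub)], D=∅>
9. <S=[clo(λy. ((λp. p) -4), ∅) :: 5], E=∅, C=[AP :: 8 :: PRIM2(sub)], D=∅>
10. <S=∅, E={y↦5}, C=[((λp. p) -4)], D=[(∅, ∅, [8 :: PRIM2(sub)])]>
11. <S=∅, E={y↦5}, C=[-4 :: (λp. p) :: AP], D=[(∅, ∅, [8 :: PRIM2(sub)])]>
12. <S=[-4], E={y↦5}, C=[(λp. p) :: AP], D=[(∅, ∅, [8 :: PRIM2(sub)])]>
13. <S=[clo(λp. p, {y↦5}) :: -4], E={y↦5}, C=[AP], D=[(∅, ∅, [8 :: PRIM2(sub)])]>
14. <S=∅, E={p↦-4, y↦5}, C=[p], D=[(∅, {y↦5}, ∅) :: (∅, ∅, [8 :: PRIM2(sub)])]>
15. <S=[-4], E={p↦-4, y↦5}, C=∅, D=[(∅, {y↦5}, ∅) :: (∅, ∅, [8 :: PRIM2(sub)])]>
16. <S=[-4], E={y↦5}, C=∅, D=[(∅, ∅, [8 :: PRIM2(sub)])]>
17. <S=[-4], E=∅, C=[8 :: PRIM2(sub)], D=∅>
18. <S=[8 :: -4], E=∅, C=[PRIM2(sub)], D=∅>
19. <S=[-12], E=∅, C=∅, D=∅>
→ final value -12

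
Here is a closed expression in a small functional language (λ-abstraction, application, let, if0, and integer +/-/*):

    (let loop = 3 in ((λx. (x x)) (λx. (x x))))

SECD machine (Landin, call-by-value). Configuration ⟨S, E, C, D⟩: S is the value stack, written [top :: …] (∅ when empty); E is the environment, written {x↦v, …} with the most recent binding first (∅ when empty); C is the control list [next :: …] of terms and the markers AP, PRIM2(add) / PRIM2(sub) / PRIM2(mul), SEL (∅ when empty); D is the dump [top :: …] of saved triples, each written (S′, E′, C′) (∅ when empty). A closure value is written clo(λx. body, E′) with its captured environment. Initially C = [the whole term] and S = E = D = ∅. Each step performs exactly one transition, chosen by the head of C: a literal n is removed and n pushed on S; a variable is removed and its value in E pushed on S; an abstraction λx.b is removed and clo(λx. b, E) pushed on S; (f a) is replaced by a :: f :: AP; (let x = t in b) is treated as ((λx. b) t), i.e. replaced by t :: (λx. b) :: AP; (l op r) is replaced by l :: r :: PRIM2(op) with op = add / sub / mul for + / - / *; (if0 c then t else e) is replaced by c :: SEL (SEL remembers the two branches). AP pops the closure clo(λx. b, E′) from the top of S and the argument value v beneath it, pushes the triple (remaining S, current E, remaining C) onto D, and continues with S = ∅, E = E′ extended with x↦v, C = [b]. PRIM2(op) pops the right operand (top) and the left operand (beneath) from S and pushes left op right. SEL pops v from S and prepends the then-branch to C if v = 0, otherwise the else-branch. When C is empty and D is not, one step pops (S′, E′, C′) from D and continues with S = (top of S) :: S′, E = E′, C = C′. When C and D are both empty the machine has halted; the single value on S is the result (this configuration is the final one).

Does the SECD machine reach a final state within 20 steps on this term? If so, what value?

0. [S=∅ | E=∅ | C=[(let loop = 3 in ((λx. (x x)) (λx. (x x))))] | D=∅]
1. [S=∅ | E=∅ | C=[3 :: (λloop. ((λx. (x x)) (λx. (x x)))) :: AP] | D=∅]
2. [S=[3] | E=∅ | C=[(λloop. ((λx. (x x)) (λx. (x x)))) :: AP] | D=∅]
3. [S=[clo(λloop. ((λx. (x x)) (λx. (x x))), ∅) :: 3] | E=∅ | C=[AP] | D=∅]
4. [S=∅ | E={loop↦3} | C=[((λx. (x x)) (λx. (x x)))] | D=[(∅, ∅, ∅)]]
5. [S=∅ | E={loop↦3} | C=[(λx. (x x)) :: (λx. (x x)) :: AP] | D=[(∅, ∅, ∅)]]
6. [S=[clo(λx. (x x), {loop↦3})] | E={loop↦3} | C=[(λx. (x x)) :: AP] | D=[(∅, ∅, ∅)]]
7. [S=[clo(λx. (x x), {loop↦3}) :: clo(λx. (x x), {loop↦3})] | E={loop↦3} | C=[AP] | D=[(∅, ∅, ∅)]]
8. [S=∅ | E={x↦clo(λx. (x x), {loop↦3}), loop↦3} | C=[(x x)] | D=[(∅, {loop↦3}, ∅) :: (∅, ∅, ∅)]]
9. [S=∅ | E={x↦clo(λx. (x x), {loop↦3}), loop↦3} | C=[x :: x :: AP] | D=[(∅, {loop↦3}, ∅) :: (∅, ∅, ∅)]]
10. [S=[clo(λx. (x x), {loop↦3})] | E={x↦clo(λx. (x x), {loop↦3}), loop↦3} | C=[x :: AP] | D=[(∅, {loop↦3}, ∅) :: (∅, ∅, ∅)]]
11. [S=[clo(λx. (x x), {loop↦3}) :: clo(λx. (x x), {loop↦3})] | E={x↦clo(λx. (x x), {loop↦3}), loop↦3} | C=[AP] | D=[(∅, {loop↦3}, ∅) :: (∅, ∅, ∅)]]
12. [S=∅ | E={x↦clo(λx. (x x), {loop↦3}), loop↦3} | C=[(x x)] | D=[(∅, {x↦clo(λx. (x x), {loop↦3}), loop↦3}, ∅) :: (∅, {loop↦3}, ∅) :: (∅, ∅, ∅)]]
13. [S=∅ | E={x↦clo(λx. (x x), {loop↦3}), loop↦3} | C=[x :: x :: AP] | D=[(∅, {x↦clo(λx. (x x), {loop↦3}), loop↦3}, ∅) :: (∅, {loop↦3}, ∅) :: (∅, ∅, ∅)]]
14. [S=[clo(λx. (x x), {loop↦3})] | E={x↦clo(λx. (x x), {loop↦3}), loop↦3} | C=[x :: AP] | D=[(∅, {x↦clo(λx. (x x), {loop↦3}), loop↦3}, ∅) :: (∅, {loop↦3}, ∅) :: (∅, ∅, ∅)]]
15. [S=[clo(λx. (x x), {loop↦3}) :: clo(λx. (x x), {loop↦3})] | E={x↦clo(λx. (x x), {loop↦3}), loop↦3} | C=[AP] | D=[(∅, {x↦clo(λx. (x x), {loop↦3}), loop↦3}, ∅) :: (∅, {loop↦3}, ∅) :: (∅, ∅, ∅)]]
16. [S=∅ | E={x↦clo(λx. (x x), {loop↦3}), loop↦3} | C=[(x x)] | D=[(∅, {x↦clo(λx. (x x), {loop↦3}), loop↦3}, ∅) :: (∅, {x↦clo(λx. (x x), {loop↦3}), loop↦3}, ∅) :: (∅, {loop↦3}, ∅) :: (∅, ∅, ∅)]]
17. [S=∅ | E={x↦clo(λx. (x x), {loop↦3}), loop↦3} | C=[x :: x :: AP] | D=[(∅, {x↦clo(λx. (x x), {loop↦3}), loop↦3}, ∅) :: (∅, {x↦clo(λx. (x x), {loop↦3}), loop↦3}, ∅) :: (∅, {loop↦3}, ∅) :: (∅, ∅, ∅)]]
18. [S=[clo(λx. (x x), {loop↦3})] | E={x↦clo(λx. (x x), {loop↦3}), loop↦3} | C=[x :: AP] | D=[(∅, {x↦clo(λx. (x x), {loop↦3}), loop↦3}, ∅) :: (∅, {x↦clo(λx. (x x), {loop↦3}), loop↦3}, ∅) :: (∅, {loop↦3}, ∅) :: (∅, ∅, ∅)]]
19. [S=[clo(λx. (x x), {loop↦3}) :: clo(λx. (x x), {loop↦3})] | E={x↦clo(λx. (x x), {loop↦3}), loop↦3} | C=[AP] | D=[(∅, {x↦clo(λx. (x x), {loop↦3}), loop↦3}, ∅) :: (∅, {x↦clo(λx. (x x), {loop↦3}), loop↦3}, ∅) :: (∅, {loop↦3}, ∅) :: (∅, ∅, ∅)]]
20. [S=∅ | E={x↦clo(λx. (x x), {loop↦3}), loop↦3} | C=[(x x)] | D=[(∅, {x↦clo(λx. (x x), {loop↦3}), loop↦3}, ∅) :: (∅, {x↦clo(λx. (x x), {loop↦3}), loop↦3}, ∅) :: (∅, {x↦clo(λx. (x x), {loop↦3}), loop↦3}, ∅) :: (∅, {loop↦3}, ∅) :: (∅, ∅, ∅)]]
→ 20 transitions taken and the configuration is still not final: no result within 20 steps

Answer: DIVERGES (no final state within 20 steps)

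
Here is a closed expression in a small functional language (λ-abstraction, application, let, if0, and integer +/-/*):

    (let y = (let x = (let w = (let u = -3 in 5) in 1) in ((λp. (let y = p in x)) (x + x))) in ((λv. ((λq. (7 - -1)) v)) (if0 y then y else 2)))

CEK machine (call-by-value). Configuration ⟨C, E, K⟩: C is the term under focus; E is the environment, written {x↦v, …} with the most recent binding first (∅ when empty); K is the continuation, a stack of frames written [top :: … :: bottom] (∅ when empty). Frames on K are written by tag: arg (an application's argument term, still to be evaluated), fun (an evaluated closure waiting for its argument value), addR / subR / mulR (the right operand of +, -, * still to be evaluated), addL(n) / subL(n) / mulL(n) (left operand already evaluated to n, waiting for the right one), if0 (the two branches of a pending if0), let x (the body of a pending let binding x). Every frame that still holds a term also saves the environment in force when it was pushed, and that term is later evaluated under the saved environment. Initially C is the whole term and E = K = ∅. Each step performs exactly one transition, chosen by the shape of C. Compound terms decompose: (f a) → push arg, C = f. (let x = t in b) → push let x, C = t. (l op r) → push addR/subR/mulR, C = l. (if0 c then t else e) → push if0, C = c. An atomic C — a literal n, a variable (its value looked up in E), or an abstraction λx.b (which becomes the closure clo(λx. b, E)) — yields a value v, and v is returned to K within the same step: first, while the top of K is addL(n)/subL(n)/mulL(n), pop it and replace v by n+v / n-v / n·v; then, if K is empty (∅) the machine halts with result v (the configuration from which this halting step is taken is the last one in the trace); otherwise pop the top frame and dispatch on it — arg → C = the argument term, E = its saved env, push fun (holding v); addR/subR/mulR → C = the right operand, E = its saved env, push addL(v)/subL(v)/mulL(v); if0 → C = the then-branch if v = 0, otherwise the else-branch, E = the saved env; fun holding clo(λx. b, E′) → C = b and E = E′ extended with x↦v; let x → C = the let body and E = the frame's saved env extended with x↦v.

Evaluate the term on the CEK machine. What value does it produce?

Answer: 8

Machine steps:
0. ⟨C=(let y = (let x = (let w = (let u = -3 in 5) in 1) in ((λp. (let y = p in x)) (x + x))) in ((λv. ((λq. (7 - -1)) v)) (if0 y then y else 2))); E=∅; K=∅⟩
1. ⟨C=(let x = (let w = (let u = -3 in 5) in 1) in ((λp. (let y = p in x)) (x + x))); E=∅; K=[let y]⟩
2. ⟨C=(let w = (let u = -3 in 5) in 1); E=∅; K=[let x :: let y]⟩
3. ⟨C=(let u = -3 in 5); E=∅; K=[let w :: let x :: let y]⟩
4. ⟨C=-3; E=∅; K=[let u :: let w :: let x :: let y]⟩
5. ⟨C=5; E={u↦-3}; K=[let w :: let x :: let y]⟩
6. ⟨C=1; E={w↦5}; K=[let x :: let y]⟩
7. ⟨C=((λp. (let y = p in x)) (x + x)); E={x↦1}; K=[let y]⟩
8. ⟨C=(λp. (let y = p in x)); E={x↦1}; K=[arg :: let y]⟩
9. ⟨C=(x + x); E={x↦1}; K=[fun :: let y]⟩
10. ⟨C=x; E={x↦1}; K=[addR :: fun :: let y]⟩
11. ⟨C=x; E={x↦1}; K=[addL(1) :: fun :: let y]⟩
12. ⟨C=(let y = p in x); E={p↦2, x↦1}; K=[let y]⟩
13. ⟨C=p; E={p↦2, x↦1}; K=[let y :: let y]⟩
14. ⟨C=x; E={y↦2, p↦2, x↦1}; K=[let y]⟩
15. ⟨C=((λv. ((λq. (7 - -1)) v)) (if0 y then y else 2)); E={y↦1}; K=∅⟩
16. ⟨C=(λv. ((λq. (7 - -1)) v)); E={y↦1}; K=[arg]⟩
17. ⟨C=(if0 y then y else 2); E={y↦1}; K=[fun]⟩
18. ⟨C=y; E={y↦1}; K=[if0 :: fun]⟩
19. ⟨C=2; E={y↦1}; K=[fun]⟩
20. ⟨C=((λq. (7 - -1)) v); E={v↦2, y↦1}; K=∅⟩
21. ⟨C=(λq. (7 - -1)); E={v↦2, y↦1}; K=[arg]⟩
22. ⟨C=v; E={v↦2, y↦1}; K=[fun]⟩
23. ⟨C=(7 - -1); E={q↦2, v↦2, y↦1}; K=∅⟩
24. ⟨C=7; E={q↦2, v↦2, y↦1}; K=[subR]⟩
25. ⟨C=-1; E={q↦2, v↦2, y↦1}; K=[subL(7)]⟩
→ final value 8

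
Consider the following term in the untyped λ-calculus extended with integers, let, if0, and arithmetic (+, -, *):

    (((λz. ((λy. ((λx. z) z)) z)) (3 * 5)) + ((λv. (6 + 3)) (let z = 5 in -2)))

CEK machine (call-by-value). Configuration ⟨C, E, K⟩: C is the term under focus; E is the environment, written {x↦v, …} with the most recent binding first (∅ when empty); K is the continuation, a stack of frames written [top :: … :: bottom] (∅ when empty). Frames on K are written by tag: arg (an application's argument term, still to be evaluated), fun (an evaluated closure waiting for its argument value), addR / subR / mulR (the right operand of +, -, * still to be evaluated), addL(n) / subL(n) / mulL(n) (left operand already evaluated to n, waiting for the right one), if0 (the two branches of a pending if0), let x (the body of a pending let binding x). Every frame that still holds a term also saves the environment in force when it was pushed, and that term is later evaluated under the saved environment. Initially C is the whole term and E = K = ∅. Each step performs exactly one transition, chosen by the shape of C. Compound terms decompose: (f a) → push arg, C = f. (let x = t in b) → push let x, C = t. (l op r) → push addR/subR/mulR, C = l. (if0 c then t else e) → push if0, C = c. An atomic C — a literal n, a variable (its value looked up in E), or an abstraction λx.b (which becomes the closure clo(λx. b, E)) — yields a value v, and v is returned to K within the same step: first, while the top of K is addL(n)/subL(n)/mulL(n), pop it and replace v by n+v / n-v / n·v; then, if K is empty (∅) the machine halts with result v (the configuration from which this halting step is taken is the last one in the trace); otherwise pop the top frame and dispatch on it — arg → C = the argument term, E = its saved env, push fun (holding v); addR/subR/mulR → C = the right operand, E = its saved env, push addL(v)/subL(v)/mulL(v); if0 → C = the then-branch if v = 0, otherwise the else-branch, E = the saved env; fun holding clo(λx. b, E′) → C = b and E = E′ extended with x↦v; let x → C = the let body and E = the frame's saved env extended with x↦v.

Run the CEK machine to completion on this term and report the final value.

Answer: 24

Execution trace:
step 0: <C=(((λz. ((λy. ((λx. z) z)) z)) (3 * 5)) + ((λv. (6 + 3)) (let z = 5 in -2))), E=∅, K=∅>
step 1: <C=((λz. ((λy. ((λx. z) z)) z)) (3 * 5)), E=∅, K=[addR]>
step 2: <C=(λz. ((λy. ((λx. z) z)) z)), E=∅, K=[arg :: addR]>
step 3: <C=(3 * 5), E=∅, K=[fun :: addR]>
step 4: <C=3, E=∅, K=[mulR :: fun :: addR]>
step 5: <C=5, E=∅, K=[mulL(3) :: fun :: addR]>
step 6: <C=((λy. ((λx. z) z)) z), E={z↦15}, K=[addR]>
step 7: <C=(λy. ((λx. z) z)), E={z↦15}, K=[arg :: addR]>
step 8: <C=z, E={z↦15}, K=[fun :: addR]>
step 9: <C=((λx. z) z), E={y↦15, z↦15}, K=[addR]>
step 10: <C=(λx. z), E={y↦15, z↦15}, K=[arg :: addR]>
step 11: <C=z, E={y↦15, z↦15}, K=[fun :: addR]>
step 12: <C=z, E={x↦15, y↦15, z↦15}, K=[addR]>
step 13: <C=((λv. (6 + 3)) (let z = 5 in -2)), E=∅, K=[addL(15)]>
step 14: <C=(λv. (6 + 3)), E=∅, K=[arg :: addL(15)]>
step 15: <C=(let z = 5 in -2), E=∅, K=[fun :: addL(15)]>
step 16: <C=5, E=∅, K=[let z :: fun :: addL(15)]>
step 17: <C=-2, E={z↦5}, K=[fun :: addL(15)]>
step 18: <C=(6 + 3), E={v↦-2}, K=[addL(15)]>
step 19: <C=6, E={v↦-2}, K=[addR :: addL(15)]>
step 20: <C=3, E={v↦-2}, K=[addL(6) :: addL(15)]>
→ final value 24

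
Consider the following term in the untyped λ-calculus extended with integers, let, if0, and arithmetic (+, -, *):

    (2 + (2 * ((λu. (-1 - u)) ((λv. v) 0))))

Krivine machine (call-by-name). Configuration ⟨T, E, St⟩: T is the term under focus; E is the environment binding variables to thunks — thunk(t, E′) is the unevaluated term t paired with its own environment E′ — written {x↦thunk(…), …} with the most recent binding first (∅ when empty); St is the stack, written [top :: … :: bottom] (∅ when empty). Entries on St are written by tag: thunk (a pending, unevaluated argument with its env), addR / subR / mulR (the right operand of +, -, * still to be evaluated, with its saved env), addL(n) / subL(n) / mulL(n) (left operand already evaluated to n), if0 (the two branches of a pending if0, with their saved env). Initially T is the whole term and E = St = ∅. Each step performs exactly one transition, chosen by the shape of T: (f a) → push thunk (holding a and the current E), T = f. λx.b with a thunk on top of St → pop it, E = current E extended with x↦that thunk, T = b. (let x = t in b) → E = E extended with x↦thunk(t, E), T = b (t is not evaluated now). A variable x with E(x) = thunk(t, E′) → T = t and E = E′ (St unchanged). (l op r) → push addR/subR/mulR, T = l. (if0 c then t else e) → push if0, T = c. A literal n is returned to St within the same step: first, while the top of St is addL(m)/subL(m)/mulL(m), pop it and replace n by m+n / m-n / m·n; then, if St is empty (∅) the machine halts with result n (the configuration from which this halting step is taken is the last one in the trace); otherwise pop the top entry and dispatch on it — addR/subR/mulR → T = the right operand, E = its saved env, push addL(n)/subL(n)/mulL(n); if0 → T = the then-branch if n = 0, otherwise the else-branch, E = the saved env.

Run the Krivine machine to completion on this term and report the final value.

[0] <T=(2 + (2 * ((λu. (-1 - u)) ((λv. v) 0)))), E=∅, St=∅>
[1] <T=2, E=∅, St=[addR]>
[2] <T=(2 * ((λu. (-1 - u)) ((λv. v) 0))), E=∅, St=[addL(2)]>
[3] <T=2, E=∅, St=[mulR :: addL(2)]>
[4] <T=((λu. (-1 - u)) ((λv. v) 0)), E=∅, St=[mulL(2) :: addL(2)]>
[5] <T=(λu. (-1 - u)), E=∅, St=[thunk :: mulL(2) :: addL(2)]>
[6] <T=(-1 - u), E={u↦thunk(((λv. v) 0), ∅)}, St=[mulL(2) :: addL(2)]>
[7] <T=-1, E={u↦thunk(((λv. v) 0), ∅)}, St=[subR :: mulL(2) :: addL(2)]>
[8] <T=u, E={u↦thunk(((λv. v) 0), ∅)}, St=[subL(-1) :: mulL(2) :: addL(2)]>
[9] <T=((λv. v) 0), E=∅, St=[subL(-1) :: mulL(2) :: addL(2)]>
[10] <T=(λv. v), E=∅, St=[thunk :: subL(-1) :: mulL(2) :: addL(2)]>
[11] <T=v, E={v↦thunk(0, ∅)}, St=[subL(-1) :: mulL(2) :: addL(2)]>
[12] <T=0, E=∅, St=[subL(-1) :: mulL(2) :: addL(2)]>
→ final value 0

Answer: 0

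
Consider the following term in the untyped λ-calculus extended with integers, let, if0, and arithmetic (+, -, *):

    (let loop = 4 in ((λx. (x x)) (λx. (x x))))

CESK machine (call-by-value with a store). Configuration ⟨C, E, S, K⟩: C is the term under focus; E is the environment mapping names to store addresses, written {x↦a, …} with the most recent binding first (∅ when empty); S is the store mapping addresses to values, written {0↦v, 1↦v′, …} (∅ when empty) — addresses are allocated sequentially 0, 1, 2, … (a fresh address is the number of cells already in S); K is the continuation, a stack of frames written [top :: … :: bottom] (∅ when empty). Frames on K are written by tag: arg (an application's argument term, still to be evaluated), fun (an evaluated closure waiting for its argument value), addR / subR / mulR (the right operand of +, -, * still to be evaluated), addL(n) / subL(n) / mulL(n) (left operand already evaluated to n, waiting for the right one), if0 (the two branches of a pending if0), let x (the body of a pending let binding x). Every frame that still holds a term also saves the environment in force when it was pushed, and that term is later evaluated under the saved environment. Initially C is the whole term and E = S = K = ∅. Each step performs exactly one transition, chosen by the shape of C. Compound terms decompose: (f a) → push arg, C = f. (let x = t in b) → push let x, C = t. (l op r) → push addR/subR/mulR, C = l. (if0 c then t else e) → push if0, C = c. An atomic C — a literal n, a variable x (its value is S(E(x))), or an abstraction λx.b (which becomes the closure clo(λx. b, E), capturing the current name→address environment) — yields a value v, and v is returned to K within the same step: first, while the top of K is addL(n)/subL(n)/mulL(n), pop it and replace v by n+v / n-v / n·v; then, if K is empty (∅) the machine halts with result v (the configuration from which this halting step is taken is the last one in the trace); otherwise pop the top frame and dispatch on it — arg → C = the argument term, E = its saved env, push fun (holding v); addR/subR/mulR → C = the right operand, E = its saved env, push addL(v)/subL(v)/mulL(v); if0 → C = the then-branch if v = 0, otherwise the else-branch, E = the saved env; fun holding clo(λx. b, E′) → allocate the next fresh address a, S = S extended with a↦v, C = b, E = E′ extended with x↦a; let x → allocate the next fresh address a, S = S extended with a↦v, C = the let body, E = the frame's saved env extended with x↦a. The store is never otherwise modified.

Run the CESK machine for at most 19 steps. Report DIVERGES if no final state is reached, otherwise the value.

[0] ⟨C=(let loop = 4 in ((λx. (x x)) (λx. (x x)))); E=∅; S=∅; K=∅⟩
[1] ⟨C=4; E=∅; S=∅; K=[let loop]⟩
[2] ⟨C=((λx. (x x)) (λx. (x x))); E={loop↦0}; S={0↦4}; K=∅⟩
[3] ⟨C=(λx. (x x)); E={loop↦0}; S={0↦4}; K=[arg]⟩
[4] ⟨C=(λx. (x x)); E={loop↦0}; S={0↦4}; K=[fun]⟩
[5] ⟨C=(x x); E={x↦1, loop↦0}; S={0↦4, 1↦clo(λx. (x x), {loop↦0})}; K=∅⟩
[6] ⟨C=x; E={x↦1, loop↦0}; S={0↦4, 1↦clo(λx. (x x), {loop↦0})}; K=[arg]⟩
[7] ⟨C=x; E={x↦1, loop↦0}; S={0↦4, 1↦clo(λx. (x x), {loop↦0})}; K=[fun]⟩
[8] ⟨C=(x x); E={x↦2, loop↦0}; S={0↦4, 1↦clo(λx. (x x), {loop↦0}), 2↦clo(λx. (x x), {loop↦0})}; K=∅⟩
[9] ⟨C=x; E={x↦2, loop↦0}; S={0↦4, 1↦clo(λx. (x x), {loop↦0}), 2↦clo(λx. (x x), {loop↦0})}; K=[arg]⟩
[10] ⟨C=x; E={x↦2, loop↦0}; S={0↦4, 1↦clo(λx. (x x), {loop↦0}), 2↦clo(λx. (x x), {loop↦0})}; K=[fun]⟩
[11] ⟨C=(x x); E={x↦3, loop↦0}; S={0↦4, 1↦clo(λx. (x x), {loop↦0}), 2↦clo(λx. (x x), {loop↦0}), 3↦clo(λx. (x x), {loop↦0})}; K=∅⟩
[12] ⟨C=x; E={x↦3, loop↦0}; S={0↦4, 1↦clo(λx. (x x), {loop↦0}), 2↦clo(λx. (x x), {loop↦0}), 3↦clo(λx. (x x), {loop↦0})}; K=[arg]⟩
[13] ⟨C=x; E={x↦3, loop↦0}; S={0↦4, 1↦clo(λx. (x x), {loop↦0}), 2↦clo(λx. (x x), {loop↦0}), 3↦clo(λx. (x x), {loop↦0})}; K=[fun]⟩
[14] ⟨C=(x x); E={x↦4, loop↦0}; S={0↦4, 1↦clo(λx. (x x), {loop↦0}), 2↦clo(λx. (x x), {loop↦0}), 3↦clo(λx. (x x), {loop↦0}), 4↦clo(λx. (x x), {loop↦0})}; K=∅⟩
[15] ⟨C=x; E={x↦4, loop↦0}; S={0↦4, 1↦clo(λx. (x x), {loop↦0}), 2↦clo(λx. (x x), {loop↦0}), 3↦clo(λx. (x x), {loop↦0}), 4↦clo(λx. (x x), {loop↦0})}; K=[arg]⟩
[16] ⟨C=x; E={x↦4, loop↦0}; S={0↦4, 1↦clo(λx. (x x), {loop↦0}), 2↦clo(λx. (x x), {loop↦0}), 3↦clo(λx. (x x), {loop↦0}), 4↦clo(λx. (x x), {loop↦0})}; K=[fun]⟩
[17] ⟨C=(x x); E={x↦5, loop↦0}; S={0↦4, 1↦clo(λx. (x x), {loop↦0}), 2↦clo(λx. (x x), {loop↦0}), 3↦clo(λx. (x x), {loop↦0}), 4↦clo(λx. (x x), {loop↦0}), 5↦clo(λx. (x x), {loop↦0})}; K=∅⟩
[18] ⟨C=x; E={x↦5, loop↦0}; S={0↦4, 1↦clo(λx. (x x), {loop↦0}), 2↦clo(λx. (x x), {loop↦0}), 3↦clo(λx. (x x), {loop↦0}), 4↦clo(λx. (x x), {loop↦0}), 5↦clo(λx. (x x), {loop↦0})}; K=[arg]⟩
[19] ⟨C=x; E={x↦5, loop↦0}; S={0↦4, 1↦clo(λx. (x x), {loop↦0}), 2↦clo(λx. (x x), {loop↦0}), 3↦clo(λx. (x x), {loop↦0}), 4↦clo(λx. (x x), {loop↦0}), 5↦clo(λx. (x x), {loop↦0})}; K=[fun]⟩
→ 19 transitions taken and the configuration is still not final: no result within 19 steps

Answer: DIVERGES (no final state within 19 steps)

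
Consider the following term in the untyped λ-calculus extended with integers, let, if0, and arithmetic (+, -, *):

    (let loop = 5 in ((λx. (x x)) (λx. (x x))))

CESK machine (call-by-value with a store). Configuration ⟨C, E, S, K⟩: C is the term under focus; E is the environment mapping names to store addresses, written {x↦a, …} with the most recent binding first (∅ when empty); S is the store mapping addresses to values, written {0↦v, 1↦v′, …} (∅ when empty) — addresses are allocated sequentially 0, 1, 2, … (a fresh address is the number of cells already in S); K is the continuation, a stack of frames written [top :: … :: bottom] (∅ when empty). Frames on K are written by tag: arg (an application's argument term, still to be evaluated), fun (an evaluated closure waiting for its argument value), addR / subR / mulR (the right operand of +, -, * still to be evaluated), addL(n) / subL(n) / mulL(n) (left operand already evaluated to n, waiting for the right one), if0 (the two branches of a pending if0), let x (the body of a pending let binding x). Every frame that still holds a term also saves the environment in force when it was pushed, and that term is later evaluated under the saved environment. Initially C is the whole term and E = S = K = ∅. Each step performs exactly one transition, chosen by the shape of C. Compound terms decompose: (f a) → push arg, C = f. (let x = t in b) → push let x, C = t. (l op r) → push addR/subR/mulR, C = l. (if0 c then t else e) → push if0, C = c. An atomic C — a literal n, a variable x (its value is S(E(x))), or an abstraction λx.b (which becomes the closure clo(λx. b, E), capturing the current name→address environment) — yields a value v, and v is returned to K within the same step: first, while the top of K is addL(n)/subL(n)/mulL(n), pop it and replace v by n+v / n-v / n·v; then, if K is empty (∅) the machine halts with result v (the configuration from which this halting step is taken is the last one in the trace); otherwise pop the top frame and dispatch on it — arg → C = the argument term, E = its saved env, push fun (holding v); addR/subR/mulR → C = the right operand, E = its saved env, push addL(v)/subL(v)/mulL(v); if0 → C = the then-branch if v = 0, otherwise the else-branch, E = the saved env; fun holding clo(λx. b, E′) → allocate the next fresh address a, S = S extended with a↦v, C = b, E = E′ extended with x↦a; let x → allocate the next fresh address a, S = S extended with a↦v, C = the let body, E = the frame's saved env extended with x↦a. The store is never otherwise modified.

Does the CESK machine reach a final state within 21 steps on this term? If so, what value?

t=0: <C=(let loop = 5 in ((λx. (x x)) (λx. (x x)))), E=∅, S=∅, K=∅>
t=1: <C=5, E=∅, S=∅, K=[let loop]>
t=2: <C=((λx. (x x)) (λx. (x x))), E={loop↦0}, S={0↦5}, K=∅>
t=3: <C=(λx. (x x)), E={loop↦0}, S={0↦5}, K=[arg]>
t=4: <C=(λx. (x x)), E={loop↦0}, S={0↦5}, K=[fun]>
t=5: <C=(x x), E={x↦1, loop↦0}, S={0↦5, 1↦clo(λx. (x x), {loop↦0})}, K=∅>
t=6: <C=x, E={x↦1, loop↦0}, S={0↦5, 1↦clo(λx. (x x), {loop↦0})}, K=[arg]>
t=7: <C=x, E={x↦1, loop↦0}, S={0↦5, 1↦clo(λx. (x x), {loop↦0})}, K=[fun]>
t=8: <C=(x x), E={x↦2, loop↦0}, S={0↦5, 1↦clo(λx. (x x), {loop↦0}), 2↦clo(λx. (x x), {loop↦0})}, K=∅>
t=9: <C=x, E={x↦2, loop↦0}, S={0↦5, 1↦clo(λx. (x x), {loop↦0}), 2↦clo(λx. (x x), {loop↦0})}, K=[arg]>
t=10: <C=x, E={x↦2, loop↦0}, S={0↦5, 1↦clo(λx. (x x), {loop↦0}), 2↦clo(λx. (x x), {loop↦0})}, K=[fun]>
t=11: <C=(x x), E={x↦3, loop↦0}, S={0↦5, 1↦clo(λx. (x x), {loop↦0}), 2↦clo(λx. (x x), {loop↦0}), 3↦clo(λx. (x x), {loop↦0})}, K=∅>
t=12: <C=x, E={x↦3, loop↦0}, S={0↦5, 1↦clo(λx. (x x), {loop↦0}), 2↦clo(λx. (x x), {loop↦0}), 3↦clo(λx. (x x), {loop↦0})}, K=[arg]>
t=13: <C=x, E={x↦3, loop↦0}, S={0↦5, 1↦clo(λx. (x x), {loop↦0}), 2↦clo(λx. (x x), {loop↦0}), 3↦clo(λx. (x x), {loop↦0})}, K=[fun]>
t=14: <C=(x x), E={x↦4, loop↦0}, S={0↦5, 1↦clo(λx. (x x), {loop↦0}), 2↦clo(λx. (x x), {loop↦0}), 3↦clo(λx. (x x), {loop↦0}), 4↦clo(λx. (x x), {loop↦0})}, K=∅>
t=15: <C=x, E={x↦4, loop↦0}, S={0↦5, 1↦clo(λx. (x x), {loop↦0}), 2↦clo(λx. (x x), {loop↦0}), 3↦clo(λx. (x x), {loop↦0}), 4↦clo(λx. (x x), {loop↦0})}, K=[arg]>
t=16: <C=x, E={x↦4, loop↦0}, S={0↦5, 1↦clo(λx. (x x), {loop↦0}), 2↦clo(λx. (x x), {loop↦0}), 3↦clo(λx. (x x), {loop↦0}), 4↦clo(λx. (x x), {loop↦0})}, K=[fun]>
t=17: <C=(x x), E={x↦5, loop↦0}, S={0↦5, 1↦clo(λx. (x x), {loop↦0}), 2↦clo(λx. (x x), {loop↦0}), 3↦clo(λx. (x x), {loop↦0}), 4↦clo(λx. (x x), {loop↦0}), 5↦clo(λx. (x x), {loop↦0})}, K=∅>
t=18: <C=x, E={x↦5, loop↦0}, S={0↦5, 1↦clo(λx. (x x), {loop↦0}), 2↦clo(λx. (x x), {loop↦0}), 3↦clo(λx. (x x), {loop↦0}), 4↦clo(λx. (x x), {loop↦0}), 5↦clo(λx. (x x), {loop↦0})}, K=[arg]>
t=19: <C=x, E={x↦5, loop↦0}, S={0↦5, 1↦clo(λx. (x x), {loop↦0}), 2↦clo(λx. (x x), {loop↦0}), 3↦clo(λx. (x x), {loop↦0}), 4↦clo(λx. (x x), {loop↦0}), 5↦clo(λx. (x x), {loop↦0})}, K=[fun]>
t=20: <C=(x x), E={x↦6, loop↦0}, S={0↦5, 1↦clo(λx. (x x), {loop↦0}), 2↦clo(λx. (x x), {loop↦0}), 3↦clo(λx. (x x), {loop↦0}), 4↦clo(λx. (x x), {loop↦0}), 5↦clo(λx. (x x), {loop↦0}), 6↦clo(λx. (x x), {loop↦0})}, K=∅>
t=21: <C=x, E={x↦6, loop↦0}, S={0↦5, 1↦clo(λx. (x x), {loop↦0}), 2↦clo(λx. (x x), {loop↦0}), 3↦clo(λx. (x x), {loop↦0}), 4↦clo(λx. (x x), {loop↦0}), 5↦clo(λx. (x x), {loop↦0}), 6↦clo(λx. (x x), {loop↦0})}, K=[arg]>
→ 21 transitions taken and the configuration is still not final: no result within 21 steps

Answer: DIVERGES (no final state within 21 steps)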